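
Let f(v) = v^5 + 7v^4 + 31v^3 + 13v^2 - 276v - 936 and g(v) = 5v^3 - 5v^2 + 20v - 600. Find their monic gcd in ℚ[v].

Repeated division with remainder:
  v^5 + 7v^4 + 31v^3 + 13v^2 - 276v - 936 = ((1/5)v^2 + (8/5)v + 7)(5v^3 - 5v^2 + 20v - 600) + (136v^2 + 544v + 3264)
  5v^3 - 5v^2 + 20v - 600 = ((5/136)v - 25/136)(136v^2 + 544v + 3264) + (0)
Last nonzero remainder: 136v^2 + 544v + 3264. Dividing through by 136 gives the monic gcd v^2 + 4v + 24.

v^2 + 4v + 24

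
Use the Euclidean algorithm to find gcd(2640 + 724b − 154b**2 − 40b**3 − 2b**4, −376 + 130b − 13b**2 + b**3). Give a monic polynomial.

−4 + b

Euclidean algorithm in ℚ[b]:
  −2b**4 − 40b**3 − 154b**2 + 724b + 2640 = (−2b − 66)(b**3 − 13b**2 + 130b − 376) + (−752b**2 + 8552b − 22176)
  b**3 − 13b**2 + 130b − 376 = (−(1/752)b + 153/70688)(−752b**2 + 8552b − 22176) + ((724555/8836)b − 724555/2209)
  −752b**2 + 8552b − 22176 = (−(6644672/724555)b + 48986784/724555)((724555/8836)b − 724555/2209) + (0)
Last nonzero remainder: (724555/8836)b − 724555/2209. Dividing through by 724555/8836 gives the monic gcd b − 4.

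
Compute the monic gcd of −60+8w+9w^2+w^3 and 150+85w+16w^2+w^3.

30+11w+w^2

Apply the Euclidean algorithm:
  w^3+9w^2+8w−60 = (w^3+16w^2+85w+150) + (−7w^2−77w−210)
  w^3+16w^2+85w+150 = (−(1/7)w−5/7)(−7w^2−77w−210) + (0)
Last nonzero remainder: −7w^2−77w−210. Dividing through by −7 gives the monic gcd w^2+11w+30.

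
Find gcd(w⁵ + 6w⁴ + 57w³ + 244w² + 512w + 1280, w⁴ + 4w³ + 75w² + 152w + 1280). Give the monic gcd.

w² + w + 40

Repeated division with remainder:
  w⁵ + 6w⁴ + 57w³ + 244w² + 512w + 1280 = (w + 2)(w⁴ + 4w³ + 75w² + 152w + 1280) + (-26w³ - 58w² - 1072w - 1280)
  w⁴ + 4w³ + 75w² + 152w + 1280 = (-(1/26)w - 23/338)(-26w³ - 58w² - 1072w - 1280) + ((5040/169)w² + (5040/169)w + 201600/169)
  -26w³ - 58w² - 1072w - 1280 = (-(2197/2520)w - 338/315)((5040/169)w² + (5040/169)w + 201600/169) + (0)
Last nonzero remainder: (5040/169)w² + (5040/169)w + 201600/169. Dividing through by 5040/169 gives the monic gcd w² + w + 40.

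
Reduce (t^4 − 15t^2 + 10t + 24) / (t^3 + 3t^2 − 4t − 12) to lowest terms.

(t^3 + 2t^2 − 11t − 12)/(t^2 + 5t + 6)

Repeated division with remainder:
  t^4 − 15t^2 + 10t + 24 = (t − 3)(t^3 + 3t^2 − 4t − 12) + (−2t^2 + 10t − 12)
  t^3 + 3t^2 − 4t − 12 = (−(1/2)t − 4)(−2t^2 + 10t − 12) + (30t − 60)
  −2t^2 + 10t − 12 = (−(1/15)t + 1/5)(30t − 60) + (0)
Last nonzero remainder: 30t − 60. Dividing through by 30 gives the monic gcd t − 2.
Cancel t − 2 from numerator and denominator to get the reduced form.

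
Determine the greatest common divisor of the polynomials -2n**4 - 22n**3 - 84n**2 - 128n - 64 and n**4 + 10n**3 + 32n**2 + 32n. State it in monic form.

n**3 + 10n**2 + 32n + 32

Apply the Euclidean algorithm:
  -2n**4 - 22n**3 - 84n**2 - 128n - 64 = (-2)(n**4 + 10n**3 + 32n**2 + 32n) + (-2n**3 - 20n**2 - 64n - 64)
  n**4 + 10n**3 + 32n**2 + 32n = (-(1/2)n)(-2n**3 - 20n**2 - 64n - 64) + (0)
Last nonzero remainder: -2n**3 - 20n**2 - 64n - 64. Dividing through by -2 gives the monic gcd n**3 + 10n**2 + 32n + 32.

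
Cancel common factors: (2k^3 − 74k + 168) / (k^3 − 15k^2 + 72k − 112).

(2k^2 + 8k − 42)/(k^2 − 11k + 28)

Euclidean algorithm in ℚ[k]:
  2k^3 − 74k + 168 = (2)(k^3 − 15k^2 + 72k − 112) + (30k^2 − 218k + 392)
  k^3 − 15k^2 + 72k − 112 = ((1/30)k − 58/225)(30k^2 − 218k + 392) + ((616/225)k − 2464/225)
  30k^2 − 218k + 392 = ((3375/308)k − 1575/44)((616/225)k − 2464/225) + (0)
Last nonzero remainder: (616/225)k − 2464/225. Dividing through by 616/225 gives the monic gcd k − 4.
Cancel k − 4 from numerator and denominator to get the reduced form.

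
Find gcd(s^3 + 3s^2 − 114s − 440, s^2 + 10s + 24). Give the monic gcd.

s + 4

Repeated division with remainder:
  s^3 + 3s^2 − 114s − 440 = (s − 7)(s^2 + 10s + 24) + (−68s − 272)
  s^2 + 10s + 24 = (−(1/68)s − 3/34)(−68s − 272) + (0)
Last nonzero remainder: −68s − 272. Dividing through by −68 gives the monic gcd s + 4.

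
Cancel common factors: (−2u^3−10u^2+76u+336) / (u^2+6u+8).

Repeated division with remainder:
  −2u^3−10u^2+76u+336 = (−2u+2)(u^2+6u+8) + (80u+320)
  u^2+6u+8 = ((1/80)u+1/40)(80u+320) + (0)
Last nonzero remainder: 80u+320. Dividing through by 80 gives the monic gcd u+4.
Cancel u+4 from numerator and denominator to get the reduced form.

(−2u^2−2u+84)/(u+2)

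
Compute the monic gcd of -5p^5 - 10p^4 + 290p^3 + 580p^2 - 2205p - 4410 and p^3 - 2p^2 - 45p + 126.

Apply the Euclidean algorithm:
  -5p^5 - 10p^4 + 290p^3 + 580p^2 - 2205p - 4410 = (-5p^2 - 20p + 25)(p^3 - 2p^2 - 45p + 126) + (360p^2 + 1440p - 7560)
  p^3 - 2p^2 - 45p + 126 = ((1/360)p - 1/60)(360p^2 + 1440p - 7560) + (0)
Last nonzero remainder: 360p^2 + 1440p - 7560. Dividing through by 360 gives the monic gcd p^2 + 4p - 21.

p^2 + 4p - 21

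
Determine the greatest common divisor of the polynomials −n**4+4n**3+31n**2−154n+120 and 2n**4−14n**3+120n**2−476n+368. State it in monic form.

n**2−5n+4

Repeated division with remainder:
  −n**4+4n**3+31n**2−154n+120 = (−1/2)(2n**4−14n**3+120n**2−476n+368) + (−3n**3+91n**2−392n+304)
  2n**4−14n**3+120n**2−476n+368 = (−(2/3)n−140/9)(−3n**3+91n**2−392n+304) + ((11468/9)n**2−(57340/9)n+45872/9)
  −3n**3+91n**2−392n+304 = (−(27/11468)n+171/2867)((11468/9)n**2−(57340/9)n+45872/9) + (0)
Last nonzero remainder: (11468/9)n**2−(57340/9)n+45872/9. Dividing through by 11468/9 gives the monic gcd n**2−5n+4.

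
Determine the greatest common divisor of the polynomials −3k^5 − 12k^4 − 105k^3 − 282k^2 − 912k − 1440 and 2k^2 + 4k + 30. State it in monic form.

k^2 + 2k + 15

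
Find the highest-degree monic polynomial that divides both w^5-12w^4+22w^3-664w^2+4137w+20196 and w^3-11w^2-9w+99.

Apply the Euclidean algorithm:
  w^5-12w^4+22w^3-664w^2+4137w+20196 = (w^2-w+20)(w^3-11w^2-9w+99) + (-552w^2+4416w+18216)
  w^3-11w^2-9w+99 = (-(1/552)w+1/184)(-552w^2+4416w+18216) + (0)
Last nonzero remainder: -552w^2+4416w+18216. Dividing through by -552 gives the monic gcd w^2-8w-33.

w^2-8w-33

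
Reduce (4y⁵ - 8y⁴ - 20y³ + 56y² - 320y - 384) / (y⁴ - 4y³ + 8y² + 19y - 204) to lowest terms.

Euclidean algorithm in ℚ[y]:
  4y⁵ - 8y⁴ - 20y³ + 56y² - 320y - 384 = (4y + 8)(y⁴ - 4y³ + 8y² + 19y - 204) + (-20y³ - 84y² + 344y + 1248)
  y⁴ - 4y³ + 8y² + 19y - 204 = (-(1/20)y + 41/100)(-20y³ - 84y² + 344y + 1248) + ((1491/25)y² - (1491/25)y - 17892/25)
  -20y³ - 84y² + 344y + 1248 = (-(500/1491)y - 2600/1491)((1491/25)y² - (1491/25)y - 17892/25) + (0)
Last nonzero remainder: (1491/25)y² - (1491/25)y - 17892/25. Dividing through by 1491/25 gives the monic gcd y² - y - 12.
Cancel y² - y - 12 from numerator and denominator to get the reduced form.

(4y³ - 4y² + 24y + 32)/(y² - 3y + 17)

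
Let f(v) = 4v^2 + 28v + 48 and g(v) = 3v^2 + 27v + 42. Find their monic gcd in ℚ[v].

Repeated division with remainder:
  4v^2 + 28v + 48 = (4/3)(3v^2 + 27v + 42) + (−8v − 8)
  3v^2 + 27v + 42 = (−(3/8)v − 3)(−8v − 8) + (18)
  −8v − 8 = (−(4/9)v − 4/9)(18) + (0)
The last nonzero remainder is the constant 18, so the polynomials are coprime and gcd = 1.

1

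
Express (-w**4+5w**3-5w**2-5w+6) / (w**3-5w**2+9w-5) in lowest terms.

(-w**3+4w**2-w-6)/(w**2-4w+5)

Euclidean algorithm in ℚ[w]:
  -w**4+5w**3-5w**2-5w+6 = (-w)(w**3-5w**2+9w-5) + (4w**2-10w+6)
  w**3-5w**2+9w-5 = ((1/4)w-5/8)(4w**2-10w+6) + ((5/4)w-5/4)
  4w**2-10w+6 = ((16/5)w-24/5)((5/4)w-5/4) + (0)
Last nonzero remainder: (5/4)w-5/4. Dividing through by 5/4 gives the monic gcd w-1.
Cancel w-1 from numerator and denominator to get the reduced form.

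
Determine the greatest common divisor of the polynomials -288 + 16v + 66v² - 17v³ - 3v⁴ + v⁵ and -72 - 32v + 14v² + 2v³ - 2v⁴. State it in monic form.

18 - v - 3v² + v³

Apply the Euclidean algorithm:
  v⁵ - 3v⁴ - 17v³ + 66v² + 16v - 288 = (-(1/2)v + 1)(-2v⁴ + 2v³ + 14v² - 32v - 72) + (-12v³ + 36v² + 12v - 216)
  -2v⁴ + 2v³ + 14v² - 32v - 72 = ((1/6)v + 1/3)(-12v³ + 36v² + 12v - 216) + (0)
Last nonzero remainder: -12v³ + 36v² + 12v - 216. Dividing through by -12 gives the monic gcd v³ - 3v² - v + 18.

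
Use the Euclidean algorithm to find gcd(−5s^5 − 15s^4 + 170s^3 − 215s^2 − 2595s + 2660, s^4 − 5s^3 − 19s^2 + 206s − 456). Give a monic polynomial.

s^2 − 7s + 19

Apply the Euclidean algorithm:
  −5s^5 − 15s^4 + 170s^3 − 215s^2 − 2595s + 2660 = (−5s − 40)(s^4 − 5s^3 − 19s^2 + 206s − 456) + (−125s^3 + 55s^2 + 3365s − 15580)
  s^4 − 5s^3 − 19s^2 + 206s − 456 = (−(1/125)s + 114/3125)(−125s^3 + 55s^2 + 3365s − 15580) + ((3696/625)s^2 − (25872/625)s + 70224/625)
  −125s^3 + 55s^2 + 3365s − 15580 = (−(78125/3696)s − 128125/924)((3696/625)s^2 − (25872/625)s + 70224/625) + (0)
Last nonzero remainder: (3696/625)s^2 − (25872/625)s + 70224/625. Dividing through by 3696/625 gives the monic gcd s^2 − 7s + 19.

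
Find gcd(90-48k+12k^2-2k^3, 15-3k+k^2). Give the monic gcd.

15-3k+k^2

Euclidean algorithm in ℚ[k]:
  -2k^3+12k^2-48k+90 = (-2k+6)(k^2-3k+15) + (0)
The last nonzero remainder k^2-3k+15 is already monic.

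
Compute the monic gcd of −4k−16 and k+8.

1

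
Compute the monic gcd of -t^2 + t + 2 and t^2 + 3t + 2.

t + 1

Euclidean algorithm in ℚ[t]:
  -t^2 + t + 2 = (-1)(t^2 + 3t + 2) + (4t + 4)
  t^2 + 3t + 2 = ((1/4)t + 1/2)(4t + 4) + (0)
Last nonzero remainder: 4t + 4. Dividing through by 4 gives the monic gcd t + 1.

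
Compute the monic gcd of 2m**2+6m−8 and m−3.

By polynomial division,
  2m**2+6m−8 = (2m+12)(m−3) + (28)
  m−3 = ((1/28)m−3/28)(28) + (0)
The last nonzero remainder is the constant 28, so the polynomials are coprime and gcd = 1.

1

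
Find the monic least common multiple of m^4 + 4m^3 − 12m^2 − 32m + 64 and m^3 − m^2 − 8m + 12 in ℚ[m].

Euclidean algorithm in ℚ[m]:
  m^4 + 4m^3 − 12m^2 − 32m + 64 = (m + 5)(m^3 − m^2 − 8m + 12) + (m^2 − 4m + 4)
  m^3 − m^2 − 8m + 12 = (m + 3)(m^2 − 4m + 4) + (0)
The last nonzero remainder m^2 − 4m + 4 is already monic.
Then lcm(f, g) = f·g / gcd(f, g); expanding and making the result monic gives the answer.

m^5 + 7m^4 − 68m^2 − 32m + 192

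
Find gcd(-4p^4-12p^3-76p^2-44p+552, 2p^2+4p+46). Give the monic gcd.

Repeated division with remainder:
  -4p^4-12p^3-76p^2-44p+552 = (-2p^2-2p+12)(2p^2+4p+46) + (0)
Last nonzero remainder: 2p^2+4p+46. Dividing through by 2 gives the monic gcd p^2+2p+23.

p^2+2p+23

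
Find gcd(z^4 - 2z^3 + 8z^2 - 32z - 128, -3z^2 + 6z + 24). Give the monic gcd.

Euclidean algorithm in ℚ[z]:
  z^4 - 2z^3 + 8z^2 - 32z - 128 = (-(1/3)z^2 - 16/3)(-3z^2 + 6z + 24) + (0)
Last nonzero remainder: -3z^2 + 6z + 24. Dividing through by -3 gives the monic gcd z^2 - 2z - 8.

z^2 - 2z - 8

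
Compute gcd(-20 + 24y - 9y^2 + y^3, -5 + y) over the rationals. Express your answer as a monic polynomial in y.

-5 + y

By polynomial division,
  y^3 - 9y^2 + 24y - 20 = (y^2 - 4y + 4)(y - 5) + (0)
The last nonzero remainder y - 5 is already monic.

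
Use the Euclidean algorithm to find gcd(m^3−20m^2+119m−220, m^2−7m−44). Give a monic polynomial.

m−11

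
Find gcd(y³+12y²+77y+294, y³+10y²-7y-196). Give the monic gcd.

y+7

Euclidean algorithm in ℚ[y]:
  y³+12y²+77y+294 = (y³+10y²-7y-196) + (2y²+84y+490)
  y³+10y²-7y-196 = ((1/2)y-16)(2y²+84y+490) + (1092y+7644)
  2y²+84y+490 = ((1/546)y+5/78)(1092y+7644) + (0)
Last nonzero remainder: 1092y+7644. Dividing through by 1092 gives the monic gcd y+7.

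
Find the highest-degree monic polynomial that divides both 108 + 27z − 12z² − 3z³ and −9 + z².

Apply the Euclidean algorithm:
  −3z³ − 12z² + 27z + 108 = (−3z − 12)(z² − 9) + (0)
The last nonzero remainder z² − 9 is already monic.

−9 + z²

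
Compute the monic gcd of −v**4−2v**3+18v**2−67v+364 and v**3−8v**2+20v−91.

v**2−v+13

Apply the Euclidean algorithm:
  −v**4−2v**3+18v**2−67v+364 = (−v−10)(v**3−8v**2+20v−91) + (−42v**2+42v−546)
  v**3−8v**2+20v−91 = (−(1/42)v+1/6)(−42v**2+42v−546) + (0)
Last nonzero remainder: −42v**2+42v−546. Dividing through by −42 gives the monic gcd v**2−v+13.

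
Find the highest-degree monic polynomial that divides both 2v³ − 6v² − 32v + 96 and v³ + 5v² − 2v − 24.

v + 4

Repeated division with remainder:
  2v³ − 6v² − 32v + 96 = (2)(v³ + 5v² − 2v − 24) + (−16v² − 28v + 144)
  v³ + 5v² − 2v − 24 = (−(1/16)v − 13/64)(−16v² − 28v + 144) + ((21/16)v + 21/4)
  −16v² − 28v + 144 = (−(256/21)v + 192/7)((21/16)v + 21/4) + (0)
Last nonzero remainder: (21/16)v + 21/4. Dividing through by 21/16 gives the monic gcd v + 4.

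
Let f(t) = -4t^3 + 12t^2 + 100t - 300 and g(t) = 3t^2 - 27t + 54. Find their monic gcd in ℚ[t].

t - 3

Repeated division with remainder:
  -4t^3 + 12t^2 + 100t - 300 = (-(4/3)t - 8)(3t^2 - 27t + 54) + (-44t + 132)
  3t^2 - 27t + 54 = (-(3/44)t + 9/22)(-44t + 132) + (0)
Last nonzero remainder: -44t + 132. Dividing through by -44 gives the monic gcd t - 3.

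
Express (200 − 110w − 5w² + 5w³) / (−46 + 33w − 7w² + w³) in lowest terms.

Apply the Euclidean algorithm:
  5w³ − 5w² − 110w + 200 = (5)(w³ − 7w² + 33w − 46) + (30w² − 275w + 430)
  w³ − 7w² + 33w − 46 = ((1/30)w + 13/180)(30w² − 275w + 430) + ((1387/36)w − 1387/18)
  30w² − 275w + 430 = ((1080/1387)w − 7740/1387)((1387/36)w − 1387/18) + (0)
Last nonzero remainder: (1387/36)w − 1387/18. Dividing through by 1387/36 gives the monic gcd w − 2.
Cancel w − 2 from numerator and denominator to get the reduced form.

(−100 + 5w + 5w²)/(23 − 5w + w²)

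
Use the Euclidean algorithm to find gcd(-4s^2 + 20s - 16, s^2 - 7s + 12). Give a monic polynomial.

Repeated division with remainder:
  -4s^2 + 20s - 16 = (-4)(s^2 - 7s + 12) + (-8s + 32)
  s^2 - 7s + 12 = (-(1/8)s + 3/8)(-8s + 32) + (0)
Last nonzero remainder: -8s + 32. Dividing through by -8 gives the monic gcd s - 4.

s - 4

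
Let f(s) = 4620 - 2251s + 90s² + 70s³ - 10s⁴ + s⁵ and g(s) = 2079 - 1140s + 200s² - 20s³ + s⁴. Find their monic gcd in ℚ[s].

-231 + 101s - 11s² + s³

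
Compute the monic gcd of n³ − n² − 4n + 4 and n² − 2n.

n − 2

By polynomial division,
  n³ − n² − 4n + 4 = (n + 1)(n² − 2n) + (−2n + 4)
  n² − 2n = (−(1/2)n)(−2n + 4) + (0)
Last nonzero remainder: −2n + 4. Dividing through by −2 gives the monic gcd n − 2.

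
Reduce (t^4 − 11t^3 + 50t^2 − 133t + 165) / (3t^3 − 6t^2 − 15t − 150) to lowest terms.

(t^3 − 6t^2 + 20t − 33)/(3t^2 + 9t + 30)

Repeated division with remainder:
  t^4 − 11t^3 + 50t^2 − 133t + 165 = ((1/3)t − 3)(3t^3 − 6t^2 − 15t − 150) + (37t^2 − 128t − 285)
  3t^3 − 6t^2 − 15t − 150 = ((3/37)t + 162/1369)(37t^2 − 128t − 285) + ((31836/1369)t − 159180/1369)
  37t^2 − 128t − 285 = ((50653/31836)t + 26011/10612)((31836/1369)t − 159180/1369) + (0)
Last nonzero remainder: (31836/1369)t − 159180/1369. Dividing through by 31836/1369 gives the monic gcd t − 5.
Cancel t − 5 from numerator and denominator to get the reduced form.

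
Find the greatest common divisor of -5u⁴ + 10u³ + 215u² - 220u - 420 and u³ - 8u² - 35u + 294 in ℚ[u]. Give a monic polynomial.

By polynomial division,
  -5u⁴ + 10u³ + 215u² - 220u - 420 = (-5u - 30)(u³ - 8u² - 35u + 294) + (-200u² + 200u + 8400)
  u³ - 8u² - 35u + 294 = (-(1/200)u + 7/200)(-200u² + 200u + 8400) + (0)
Last nonzero remainder: -200u² + 200u + 8400. Dividing through by -200 gives the monic gcd u² - u - 42.

u² - u - 42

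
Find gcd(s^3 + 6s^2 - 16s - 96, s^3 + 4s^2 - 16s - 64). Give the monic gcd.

By polynomial division,
  s^3 + 6s^2 - 16s - 96 = (s^3 + 4s^2 - 16s - 64) + (2s^2 - 32)
  s^3 + 4s^2 - 16s - 64 = ((1/2)s + 2)(2s^2 - 32) + (0)
Last nonzero remainder: 2s^2 - 32. Dividing through by 2 gives the monic gcd s^2 - 16.

s^2 - 16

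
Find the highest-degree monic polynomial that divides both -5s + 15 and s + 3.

By polynomial division,
  -5s + 15 = (-5)(s + 3) + (30)
  s + 3 = ((1/30)s + 1/10)(30) + (0)
The last nonzero remainder is the constant 30, so the polynomials are coprime and gcd = 1.

1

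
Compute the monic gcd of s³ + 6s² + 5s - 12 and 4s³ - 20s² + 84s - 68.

Euclidean algorithm in ℚ[s]:
  s³ + 6s² + 5s - 12 = (1/4)(4s³ - 20s² + 84s - 68) + (11s² - 16s + 5)
  4s³ - 20s² + 84s - 68 = ((4/11)s - 156/121)(11s² - 16s + 5) + ((7448/121)s - 7448/121)
  11s² - 16s + 5 = ((1331/7448)s - 605/7448)((7448/121)s - 7448/121) + (0)
Last nonzero remainder: (7448/121)s - 7448/121. Dividing through by 7448/121 gives the monic gcd s - 1.

s - 1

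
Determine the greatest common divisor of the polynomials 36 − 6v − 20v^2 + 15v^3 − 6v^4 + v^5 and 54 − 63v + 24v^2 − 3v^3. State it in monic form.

Apply the Euclidean algorithm:
  v^5 − 6v^4 + 15v^3 − 20v^2 − 6v + 36 = (−(1/3)v^2 − (2/3)v − 10/3)(−3v^3 + 24v^2 − 63v + 54) + (36v^2 − 180v + 216)
  −3v^3 + 24v^2 − 63v + 54 = (−(1/12)v + 1/4)(36v^2 − 180v + 216) + (0)
Last nonzero remainder: 36v^2 − 180v + 216. Dividing through by 36 gives the monic gcd v^2 − 5v + 6.

6 − 5v + v^2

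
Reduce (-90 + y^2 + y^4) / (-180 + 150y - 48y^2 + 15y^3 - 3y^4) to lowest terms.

(-3 - y)/(-6 + 3y)

By polynomial division,
  y^4 + y^2 - 90 = (-1/3)(-3y^4 + 15y^3 - 48y^2 + 150y - 180) + (5y^3 - 15y^2 + 50y - 150)
  -3y^4 + 15y^3 - 48y^2 + 150y - 180 = (-(3/5)y + 6/5)(5y^3 - 15y^2 + 50y - 150) + (0)
Last nonzero remainder: 5y^3 - 15y^2 + 50y - 150. Dividing through by 5 gives the monic gcd y^3 - 3y^2 + 10y - 30.
Cancel y^3 - 3y^2 + 10y - 30 from numerator and denominator to get the reduced form.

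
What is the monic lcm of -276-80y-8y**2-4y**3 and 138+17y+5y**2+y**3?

Apply the Euclidean algorithm:
  -4y**3-8y**2-80y-276 = (-4)(y**3+5y**2+17y+138) + (12y**2-12y+276)
  y**3+5y**2+17y+138 = ((1/12)y+1/2)(12y**2-12y+276) + (0)
Last nonzero remainder: 12y**2-12y+276. Dividing through by 12 gives the monic gcd y**2-y+23.
Then lcm(f, g) = f·g / gcd(f, g); expanding and making the result monic gives the answer.

414+189y+32y**2+8y**3+y**4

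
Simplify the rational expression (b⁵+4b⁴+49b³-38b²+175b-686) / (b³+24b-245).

By polynomial division,
  b⁵+4b⁴+49b³-38b²+175b-686 = (b²+4b+25)(b³+24b-245) + (111b²+555b+5439)
  b³+24b-245 = ((1/111)b-5/111)(111b²+555b+5439) + (0)
Last nonzero remainder: 111b²+555b+5439. Dividing through by 111 gives the monic gcd b²+5b+49.
Cancel b²+5b+49 from numerator and denominator to get the reduced form.

(b³-b²+5b-14)/(b-5)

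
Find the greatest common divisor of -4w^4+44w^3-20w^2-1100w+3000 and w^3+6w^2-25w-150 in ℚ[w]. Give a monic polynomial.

Repeated division with remainder:
  -4w^4+44w^3-20w^2-1100w+3000 = (-4w+68)(w^3+6w^2-25w-150) + (-528w^2+13200)
  w^3+6w^2-25w-150 = (-(1/528)w-1/88)(-528w^2+13200) + (0)
Last nonzero remainder: -528w^2+13200. Dividing through by -528 gives the monic gcd w^2-25.

w^2-25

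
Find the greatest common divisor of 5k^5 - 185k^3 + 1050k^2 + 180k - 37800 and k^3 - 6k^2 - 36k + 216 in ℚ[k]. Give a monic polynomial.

k^2 - 36

Euclidean algorithm in ℚ[k]:
  5k^5 - 185k^3 + 1050k^2 + 180k - 37800 = (5k^2 + 30k + 175)(k^3 - 6k^2 - 36k + 216) + (2100k^2 - 75600)
  k^3 - 6k^2 - 36k + 216 = ((1/2100)k - 1/350)(2100k^2 - 75600) + (0)
Last nonzero remainder: 2100k^2 - 75600. Dividing through by 2100 gives the monic gcd k^2 - 36.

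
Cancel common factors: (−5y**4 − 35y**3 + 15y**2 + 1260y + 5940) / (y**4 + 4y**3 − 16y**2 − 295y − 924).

By polynomial division,
  −5y**4 − 35y**3 + 15y**2 + 1260y + 5940 = (−5)(y**4 + 4y**3 − 16y**2 − 295y − 924) + (−15y**3 − 65y**2 − 215y + 1320)
  y**4 + 4y**3 − 16y**2 − 295y − 924 = (−(1/15)y + 1/45)(−15y**3 − 65y**2 − 215y + 1320) + (−(260/9)y**2 − (1820/9)y − 2860/3)
  −15y**3 − 65y**2 − 215y + 1320 = ((27/52)y − 18/13)(−(260/9)y**2 − (1820/9)y − 2860/3) + (0)
Last nonzero remainder: −(260/9)y**2 − (1820/9)y − 2860/3. Dividing through by −260/9 gives the monic gcd y**2 + 7y + 33.
Cancel y**2 + 7y + 33 from numerator and denominator to get the reduced form.

(−5y**2 + 180)/(y**2 − 3y − 28)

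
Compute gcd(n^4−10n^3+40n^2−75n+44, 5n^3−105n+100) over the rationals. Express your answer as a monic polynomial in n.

n^2−5n+4

Repeated division with remainder:
  n^4−10n^3+40n^2−75n+44 = ((1/5)n−2)(5n^3−105n+100) + (61n^2−305n+244)
  5n^3−105n+100 = ((5/61)n+25/61)(61n^2−305n+244) + (0)
Last nonzero remainder: 61n^2−305n+244. Dividing through by 61 gives the monic gcd n^2−5n+4.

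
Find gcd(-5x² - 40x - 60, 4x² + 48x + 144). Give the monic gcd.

Euclidean algorithm in ℚ[x]:
  -5x² - 40x - 60 = (-5/4)(4x² + 48x + 144) + (20x + 120)
  4x² + 48x + 144 = ((1/5)x + 6/5)(20x + 120) + (0)
Last nonzero remainder: 20x + 120. Dividing through by 20 gives the monic gcd x + 6.

x + 6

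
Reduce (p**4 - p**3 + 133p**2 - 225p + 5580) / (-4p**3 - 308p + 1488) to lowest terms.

(-p**2 + 5p - 60)/(4p - 16)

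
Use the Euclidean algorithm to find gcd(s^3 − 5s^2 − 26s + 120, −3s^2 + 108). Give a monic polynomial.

s − 6

Repeated division with remainder:
  s^3 − 5s^2 − 26s + 120 = (−(1/3)s + 5/3)(−3s^2 + 108) + (10s − 60)
  −3s^2 + 108 = (−(3/10)s − 9/5)(10s − 60) + (0)
Last nonzero remainder: 10s − 60. Dividing through by 10 gives the monic gcd s − 6.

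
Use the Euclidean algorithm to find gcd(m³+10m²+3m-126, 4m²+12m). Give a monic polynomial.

1

By polynomial division,
  m³+10m²+3m-126 = ((1/4)m+7/4)(4m²+12m) + (-18m-126)
  4m²+12m = (-(2/9)m+8/9)(-18m-126) + (112)
  -18m-126 = (-(9/56)m-9/8)(112) + (0)
The last nonzero remainder is the constant 112, so the polynomials are coprime and gcd = 1.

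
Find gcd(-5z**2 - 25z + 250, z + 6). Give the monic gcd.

1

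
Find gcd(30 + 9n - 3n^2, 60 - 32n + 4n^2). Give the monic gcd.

Apply the Euclidean algorithm:
  -3n^2 + 9n + 30 = (-3/4)(4n^2 - 32n + 60) + (-15n + 75)
  4n^2 - 32n + 60 = (-(4/15)n + 4/5)(-15n + 75) + (0)
Last nonzero remainder: -15n + 75. Dividing through by -15 gives the monic gcd n - 5.

-5 + n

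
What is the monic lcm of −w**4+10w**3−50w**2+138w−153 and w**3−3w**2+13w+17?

Apply the Euclidean algorithm:
  −w**4+10w**3−50w**2+138w−153 = (−w+7)(w**3−3w**2+13w+17) + (−16w**2+64w−272)
  w**3−3w**2+13w+17 = (−(1/16)w−1/16)(−16w**2+64w−272) + (0)
Last nonzero remainder: −16w**2+64w−272. Dividing through by −16 gives the monic gcd w**2−4w+17.
Then lcm(f, g) = f·g / gcd(f, g); expanding and making the result monic gives the answer.

w**5−9w**4+40w**3−88w**2+15w+153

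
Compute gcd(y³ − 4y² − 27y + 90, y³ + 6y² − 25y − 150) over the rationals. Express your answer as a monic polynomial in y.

Euclidean algorithm in ℚ[y]:
  y³ − 4y² − 27y + 90 = (y³ + 6y² − 25y − 150) + (−10y² − 2y + 240)
  y³ + 6y² − 25y − 150 = (−(1/10)y − 29/50)(−10y² − 2y + 240) + (−(54/25)y − 54/5)
  −10y² − 2y + 240 = ((125/27)y − 200/9)(−(54/25)y − 54/5) + (0)
Last nonzero remainder: −(54/25)y − 54/5. Dividing through by −54/25 gives the monic gcd y + 5.

y + 5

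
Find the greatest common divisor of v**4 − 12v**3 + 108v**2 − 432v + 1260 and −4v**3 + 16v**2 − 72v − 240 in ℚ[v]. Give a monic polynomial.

v**2 − 6v + 30

Apply the Euclidean algorithm:
  v**4 − 12v**3 + 108v**2 − 432v + 1260 = (−(1/4)v + 2)(−4v**3 + 16v**2 − 72v − 240) + (58v**2 − 348v + 1740)
  −4v**3 + 16v**2 − 72v − 240 = (−(2/29)v − 4/29)(58v**2 − 348v + 1740) + (0)
Last nonzero remainder: 58v**2 − 348v + 1740. Dividing through by 58 gives the monic gcd v**2 − 6v + 30.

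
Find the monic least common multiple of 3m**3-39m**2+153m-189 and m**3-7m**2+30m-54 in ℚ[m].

Euclidean algorithm in ℚ[m]:
  3m**3-39m**2+153m-189 = (3)(m**3-7m**2+30m-54) + (-18m**2+63m-27)
  m**3-7m**2+30m-54 = (-(1/18)m+7/36)(-18m**2+63m-27) + ((65/4)m-195/4)
  -18m**2+63m-27 = (-(72/65)m+36/65)((65/4)m-195/4) + (0)
Last nonzero remainder: (65/4)m-195/4. Dividing through by 65/4 gives the monic gcd m-3.
Then lcm(f, g) = f·g / gcd(f, g); expanding and making the result monic gives the answer.

m**5-17m**4+121m**3-501m**2+1170m-1134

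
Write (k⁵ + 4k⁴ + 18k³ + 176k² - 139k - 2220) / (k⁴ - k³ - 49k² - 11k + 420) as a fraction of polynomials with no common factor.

(k² - 2k + 37)/(k - 7)

Repeated division with remainder:
  k⁵ + 4k⁴ + 18k³ + 176k² - 139k - 2220 = (k + 5)(k⁴ - k³ - 49k² - 11k + 420) + (72k³ + 432k² - 504k - 4320)
  k⁴ - k³ - 49k² - 11k + 420 = ((1/72)k - 7/72)(72k³ + 432k² - 504k - 4320) + (0)
Last nonzero remainder: 72k³ + 432k² - 504k - 4320. Dividing through by 72 gives the monic gcd k³ + 6k² - 7k - 60.
Cancel k³ + 6k² - 7k - 60 from numerator and denominator to get the reduced form.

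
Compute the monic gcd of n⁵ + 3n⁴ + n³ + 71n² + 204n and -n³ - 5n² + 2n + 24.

n² + 7n + 12

Apply the Euclidean algorithm:
  n⁵ + 3n⁴ + n³ + 71n² + 204n = (-n² + 2n - 13)(-n³ - 5n² + 2n + 24) + (26n² + 182n + 312)
  -n³ - 5n² + 2n + 24 = (-(1/26)n + 1/13)(26n² + 182n + 312) + (0)
Last nonzero remainder: 26n² + 182n + 312. Dividing through by 26 gives the monic gcd n² + 7n + 12.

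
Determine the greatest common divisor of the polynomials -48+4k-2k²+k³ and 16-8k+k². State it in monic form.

Euclidean algorithm in ℚ[k]:
  k³-2k²+4k-48 = (k+6)(k²-8k+16) + (36k-144)
  k²-8k+16 = ((1/36)k-1/9)(36k-144) + (0)
Last nonzero remainder: 36k-144. Dividing through by 36 gives the monic gcd k-4.

-4+k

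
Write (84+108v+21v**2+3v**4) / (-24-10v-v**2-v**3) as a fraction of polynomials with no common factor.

Euclidean algorithm in ℚ[v]:
  3v**4+21v**2+108v+84 = (-3v+3)(-v**3-v**2-10v-24) + (-6v**2+66v+156)
  -v**3-v**2-10v-24 = ((1/6)v+2)(-6v**2+66v+156) + (-168v-336)
  -6v**2+66v+156 = ((1/28)v-13/28)(-168v-336) + (0)
Last nonzero remainder: -168v-336. Dividing through by -168 gives the monic gcd v+2.
Cancel v+2 from numerator and denominator to get the reduced form.

(-42-33v+6v**2-3v**3)/(12-v+v**2)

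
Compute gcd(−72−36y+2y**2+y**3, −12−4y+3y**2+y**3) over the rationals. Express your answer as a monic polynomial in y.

2+y

By polynomial division,
  y**3+2y**2−36y−72 = (y**3+3y**2−4y−12) + (−y**2−32y−60)
  y**3+3y**2−4y−12 = (−y+29)(−y**2−32y−60) + (864y+1728)
  −y**2−32y−60 = (−(1/864)y−5/144)(864y+1728) + (0)
Last nonzero remainder: 864y+1728. Dividing through by 864 gives the monic gcd y+2.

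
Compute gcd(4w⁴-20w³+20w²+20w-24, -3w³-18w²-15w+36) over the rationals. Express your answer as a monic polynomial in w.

Euclidean algorithm in ℚ[w]:
  4w⁴-20w³+20w²+20w-24 = (-(4/3)w+44/3)(-3w³-18w²-15w+36) + (264w²+288w-552)
  -3w³-18w²-15w+36 = (-(1/88)w-27/484)(264w²+288w-552) + (-(630/121)w+630/121)
  264w²+288w-552 = (-(5324/105)w-11132/105)(-(630/121)w+630/121) + (0)
Last nonzero remainder: -(630/121)w+630/121. Dividing through by -630/121 gives the monic gcd w-1.

w-1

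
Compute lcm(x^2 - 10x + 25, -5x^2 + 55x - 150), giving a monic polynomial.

Repeated division with remainder:
  x^2 - 10x + 25 = (-1/5)(-5x^2 + 55x - 150) + (x - 5)
  -5x^2 + 55x - 150 = (-5x + 30)(x - 5) + (0)
The last nonzero remainder x - 5 is already monic.
Then lcm(f, g) = f·g / gcd(f, g); expanding and making the result monic gives the answer.

x^3 - 16x^2 + 85x - 150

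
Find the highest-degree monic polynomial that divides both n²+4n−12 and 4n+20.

Apply the Euclidean algorithm:
  n²+4n−12 = ((1/4)n−1/4)(4n+20) + (−7)
  4n+20 = (−(4/7)n−20/7)(−7) + (0)
The last nonzero remainder is the constant −7, so the polynomials are coprime and gcd = 1.

1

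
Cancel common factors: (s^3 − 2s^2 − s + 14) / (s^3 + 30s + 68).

By polynomial division,
  s^3 − 2s^2 − s + 14 = (s^3 + 30s + 68) + (−2s^2 − 31s − 54)
  s^3 + 30s + 68 = (−(1/2)s + 31/4)(−2s^2 − 31s − 54) + ((973/4)s + 973/2)
  −2s^2 − 31s − 54 = (−(8/973)s − 108/973)((973/4)s + 973/2) + (0)
Last nonzero remainder: (973/4)s + 973/2. Dividing through by 973/4 gives the monic gcd s + 2.
Cancel s + 2 from numerator and denominator to get the reduced form.

(s^2 − 4s + 7)/(s^2 − 2s + 34)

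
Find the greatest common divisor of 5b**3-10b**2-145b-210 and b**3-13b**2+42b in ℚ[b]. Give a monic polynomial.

b-7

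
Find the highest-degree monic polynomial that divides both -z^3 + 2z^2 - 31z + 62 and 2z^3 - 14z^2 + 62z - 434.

z^2 + 31

By polynomial division,
  -z^3 + 2z^2 - 31z + 62 = (-1/2)(2z^3 - 14z^2 + 62z - 434) + (-5z^2 - 155)
  2z^3 - 14z^2 + 62z - 434 = (-(2/5)z + 14/5)(-5z^2 - 155) + (0)
Last nonzero remainder: -5z^2 - 155. Dividing through by -5 gives the monic gcd z^2 + 31.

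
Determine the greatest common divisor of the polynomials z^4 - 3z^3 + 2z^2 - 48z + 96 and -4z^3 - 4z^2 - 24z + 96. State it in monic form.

z^3 + z^2 + 6z - 24

Apply the Euclidean algorithm:
  z^4 - 3z^3 + 2z^2 - 48z + 96 = (-(1/4)z + 1)(-4z^3 - 4z^2 - 24z + 96) + (0)
Last nonzero remainder: -4z^3 - 4z^2 - 24z + 96. Dividing through by -4 gives the monic gcd z^3 + z^2 + 6z - 24.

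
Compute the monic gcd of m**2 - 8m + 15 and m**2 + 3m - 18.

Apply the Euclidean algorithm:
  m**2 - 8m + 15 = (m**2 + 3m - 18) + (-11m + 33)
  m**2 + 3m - 18 = (-(1/11)m - 6/11)(-11m + 33) + (0)
Last nonzero remainder: -11m + 33. Dividing through by -11 gives the monic gcd m - 3.

m - 3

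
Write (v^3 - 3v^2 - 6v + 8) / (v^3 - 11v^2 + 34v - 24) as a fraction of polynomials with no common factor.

(v + 2)/(v - 6)

Euclidean algorithm in ℚ[v]:
  v^3 - 3v^2 - 6v + 8 = (v^3 - 11v^2 + 34v - 24) + (8v^2 - 40v + 32)
  v^3 - 11v^2 + 34v - 24 = ((1/8)v - 3/4)(8v^2 - 40v + 32) + (0)
Last nonzero remainder: 8v^2 - 40v + 32. Dividing through by 8 gives the monic gcd v^2 - 5v + 4.
Cancel v^2 - 5v + 4 from numerator and denominator to get the reduced form.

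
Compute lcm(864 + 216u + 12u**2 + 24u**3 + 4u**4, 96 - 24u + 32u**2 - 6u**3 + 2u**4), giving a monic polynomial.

864 + 216u + 228u**2 + 78u**3 + 7u**4 + 6u**5 + u**6

Apply the Euclidean algorithm:
  4u**4 + 24u**3 + 12u**2 + 216u + 864 = (2)(2u**4 - 6u**3 + 32u**2 - 24u + 96) + (36u**3 - 52u**2 + 264u + 672)
  2u**4 - 6u**3 + 32u**2 - 24u + 96 = ((1/18)u - 7/81)(36u**3 - 52u**2 + 264u + 672) + ((1040/81)u**2 - (1040/27)u + 4160/27)
  36u**3 - 52u**2 + 264u + 672 = ((729/260)u + 567/130)((1040/81)u**2 - (1040/27)u + 4160/27) + (0)
Last nonzero remainder: (1040/81)u**2 - (1040/27)u + 4160/27. Dividing through by 1040/81 gives the monic gcd u**2 - 3u + 12.
Then lcm(f, g) = f·g / gcd(f, g); expanding and making the result monic gives the answer.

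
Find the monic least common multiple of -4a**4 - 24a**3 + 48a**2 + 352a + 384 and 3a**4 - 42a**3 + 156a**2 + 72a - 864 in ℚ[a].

a**6 - 6a**5 - 48a**4 + 272a**3 + 528a**2 - 2016a - 3456

Repeated division with remainder:
  -4a**4 - 24a**3 + 48a**2 + 352a + 384 = (-4/3)(3a**4 - 42a**3 + 156a**2 + 72a - 864) + (-80a**3 + 256a**2 + 448a - 768)
  3a**4 - 42a**3 + 156a**2 + 72a - 864 = (-(3/80)a + 81/200)(-80a**3 + 256a**2 + 448a - 768) + ((1728/25)a**2 - (3456/25)a - 13824/25)
  -80a**3 + 256a**2 + 448a - 768 = (-(125/108)a + 25/18)((1728/25)a**2 - (3456/25)a - 13824/25) + (0)
Last nonzero remainder: (1728/25)a**2 - (3456/25)a - 13824/25. Dividing through by 1728/25 gives the monic gcd a**2 - 2a - 8.
Then lcm(f, g) = f·g / gcd(f, g); expanding and making the result monic gives the answer.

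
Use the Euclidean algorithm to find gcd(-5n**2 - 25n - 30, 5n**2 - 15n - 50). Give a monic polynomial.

n + 2

Apply the Euclidean algorithm:
  -5n**2 - 25n - 30 = (-1)(5n**2 - 15n - 50) + (-40n - 80)
  5n**2 - 15n - 50 = (-(1/8)n + 5/8)(-40n - 80) + (0)
Last nonzero remainder: -40n - 80. Dividing through by -40 gives the monic gcd n + 2.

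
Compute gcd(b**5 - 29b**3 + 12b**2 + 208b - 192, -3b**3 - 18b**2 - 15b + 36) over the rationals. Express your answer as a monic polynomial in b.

b**2 + 3b - 4

Apply the Euclidean algorithm:
  b**5 - 29b**3 + 12b**2 + 208b - 192 = (-(1/3)b**2 + 2b - 2/3)(-3b**3 - 18b**2 - 15b + 36) + (42b**2 + 126b - 168)
  -3b**3 - 18b**2 - 15b + 36 = (-(1/14)b - 3/14)(42b**2 + 126b - 168) + (0)
Last nonzero remainder: 42b**2 + 126b - 168. Dividing through by 42 gives the monic gcd b**2 + 3b - 4.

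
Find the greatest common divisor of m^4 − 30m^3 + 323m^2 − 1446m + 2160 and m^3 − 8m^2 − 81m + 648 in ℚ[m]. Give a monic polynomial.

m^2 − 17m + 72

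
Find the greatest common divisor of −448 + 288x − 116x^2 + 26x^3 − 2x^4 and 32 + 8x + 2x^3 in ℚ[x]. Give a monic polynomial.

8 − 2x + x^2

By polynomial division,
  −2x^4 + 26x^3 − 116x^2 + 288x − 448 = (−x + 13)(2x^3 + 8x + 32) + (−108x^2 + 216x − 864)
  2x^3 + 8x + 32 = (−(1/54)x − 1/27)(−108x^2 + 216x − 864) + (0)
Last nonzero remainder: −108x^2 + 216x − 864. Dividing through by −108 gives the monic gcd x^2 − 2x + 8.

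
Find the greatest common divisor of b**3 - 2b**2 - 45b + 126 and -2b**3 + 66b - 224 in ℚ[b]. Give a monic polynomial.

By polynomial division,
  b**3 - 2b**2 - 45b + 126 = (-1/2)(-2b**3 + 66b - 224) + (-2b**2 - 12b + 14)
  -2b**3 + 66b - 224 = (b - 6)(-2b**2 - 12b + 14) + (-20b - 140)
  -2b**2 - 12b + 14 = ((1/10)b - 1/10)(-20b - 140) + (0)
Last nonzero remainder: -20b - 140. Dividing through by -20 gives the monic gcd b + 7.

b + 7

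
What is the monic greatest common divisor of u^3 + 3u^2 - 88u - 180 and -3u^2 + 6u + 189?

By polynomial division,
  u^3 + 3u^2 - 88u - 180 = (-(1/3)u - 5/3)(-3u^2 + 6u + 189) + (-15u + 135)
  -3u^2 + 6u + 189 = ((1/5)u + 7/5)(-15u + 135) + (0)
Last nonzero remainder: -15u + 135. Dividing through by -15 gives the monic gcd u - 9.

u - 9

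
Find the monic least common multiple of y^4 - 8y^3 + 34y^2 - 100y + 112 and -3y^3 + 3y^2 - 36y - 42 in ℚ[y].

y^5 - 7y^4 + 26y^3 - 66y^2 + 12y + 112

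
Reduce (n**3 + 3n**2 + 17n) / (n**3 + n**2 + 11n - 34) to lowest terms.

(n)/(n - 2)

Repeated division with remainder:
  n**3 + 3n**2 + 17n = (n**3 + n**2 + 11n - 34) + (2n**2 + 6n + 34)
  n**3 + n**2 + 11n - 34 = ((1/2)n - 1)(2n**2 + 6n + 34) + (0)
Last nonzero remainder: 2n**2 + 6n + 34. Dividing through by 2 gives the monic gcd n**2 + 3n + 17.
Cancel n**2 + 3n + 17 from numerator and denominator to get the reduced form.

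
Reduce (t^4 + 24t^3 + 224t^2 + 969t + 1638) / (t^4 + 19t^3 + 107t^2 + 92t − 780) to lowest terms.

Apply the Euclidean algorithm:
  t^4 + 24t^3 + 224t^2 + 969t + 1638 = (t^4 + 19t^3 + 107t^2 + 92t − 780) + (5t^3 + 117t^2 + 877t + 2418)
  t^4 + 19t^3 + 107t^2 + 92t − 780 = ((1/5)t − 22/25)(5t^3 + 117t^2 + 877t + 2418) + ((864/25)t^2 + (9504/25)t + 33696/25)
  5t^3 + 117t^2 + 877t + 2418 = ((125/864)t + 775/432)((864/25)t^2 + (9504/25)t + 33696/25) + (0)
Last nonzero remainder: (864/25)t^2 + (9504/25)t + 33696/25. Dividing through by 864/25 gives the monic gcd t^2 + 11t + 39.
Cancel t^2 + 11t + 39 from numerator and denominator to get the reduced form.

(t^2 + 13t + 42)/(t^2 + 8t − 20)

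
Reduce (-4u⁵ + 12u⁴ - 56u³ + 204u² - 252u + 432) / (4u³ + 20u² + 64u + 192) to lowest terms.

(-u³ + 4u² - 6u + 9)/(u + 4)

Euclidean algorithm in ℚ[u]:
  -4u⁵ + 12u⁴ - 56u³ + 204u² - 252u + 432 = (-u² + 8u - 38)(4u³ + 20u² + 64u + 192) + (644u² + 644u + 7728)
  4u³ + 20u² + 64u + 192 = ((1/161)u + 4/161)(644u² + 644u + 7728) + (0)
Last nonzero remainder: 644u² + 644u + 7728. Dividing through by 644 gives the monic gcd u² + u + 12.
Cancel u² + u + 12 from numerator and denominator to get the reduced form.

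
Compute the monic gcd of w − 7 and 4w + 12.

Euclidean algorithm in ℚ[w]:
  w − 7 = (1/4)(4w + 12) + (−10)
  4w + 12 = (−(2/5)w − 6/5)(−10) + (0)
The last nonzero remainder is the constant −10, so the polynomials are coprime and gcd = 1.

1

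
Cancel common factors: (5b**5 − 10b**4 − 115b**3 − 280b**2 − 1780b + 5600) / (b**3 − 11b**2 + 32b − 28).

(5b**3 + 35b**2 + 130b + 400)/(b − 2)

Euclidean algorithm in ℚ[b]:
  5b**5 − 10b**4 − 115b**3 − 280b**2 − 1780b + 5600 = (5b**2 + 45b + 220)(b**3 − 11b**2 + 32b − 28) + (840b**2 − 7560b + 11760)
  b**3 − 11b**2 + 32b − 28 = ((1/840)b − 1/420)(840b**2 − 7560b + 11760) + (0)
Last nonzero remainder: 840b**2 − 7560b + 11760. Dividing through by 840 gives the monic gcd b**2 − 9b + 14.
Cancel b**2 − 9b + 14 from numerator and denominator to get the reduced form.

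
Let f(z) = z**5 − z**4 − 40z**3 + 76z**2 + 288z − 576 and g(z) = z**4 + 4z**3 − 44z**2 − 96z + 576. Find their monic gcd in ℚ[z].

Apply the Euclidean algorithm:
  z**5 − z**4 − 40z**3 + 76z**2 + 288z − 576 = (z − 5)(z**4 + 4z**3 − 44z**2 − 96z + 576) + (24z**3 − 48z**2 − 768z + 2304)
  z**4 + 4z**3 − 44z**2 − 96z + 576 = ((1/24)z + 1/4)(24z**3 − 48z**2 − 768z + 2304) + (0)
Last nonzero remainder: 24z**3 − 48z**2 − 768z + 2304. Dividing through by 24 gives the monic gcd z**3 − 2z**2 − 32z + 96.

z**3 − 2z**2 − 32z + 96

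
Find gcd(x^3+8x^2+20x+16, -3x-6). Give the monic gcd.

Repeated division with remainder:
  x^3+8x^2+20x+16 = (-(1/3)x^2-2x-8/3)(-3x-6) + (0)
Last nonzero remainder: -3x-6. Dividing through by -3 gives the monic gcd x+2.

x+2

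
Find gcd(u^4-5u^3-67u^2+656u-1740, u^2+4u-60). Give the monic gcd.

u^2+4u-60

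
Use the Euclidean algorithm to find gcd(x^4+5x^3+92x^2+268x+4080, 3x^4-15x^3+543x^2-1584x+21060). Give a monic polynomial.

x^2-4x+60

Apply the Euclidean algorithm:
  x^4+5x^3+92x^2+268x+4080 = (1/3)(3x^4-15x^3+543x^2-1584x+21060) + (10x^3-89x^2+796x-2940)
  3x^4-15x^3+543x^2-1584x+21060 = ((3/10)x+117/100)(10x^3-89x^2+796x-2940) + ((40833/100)x^2-(40833/25)x+122499/5)
  10x^3-89x^2+796x-2940 = ((1000/40833)x-4900/40833)((40833/100)x^2-(40833/25)x+122499/5) + (0)
Last nonzero remainder: (40833/100)x^2-(40833/25)x+122499/5. Dividing through by 40833/100 gives the monic gcd x^2-4x+60.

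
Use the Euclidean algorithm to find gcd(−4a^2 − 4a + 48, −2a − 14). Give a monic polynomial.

1

By polynomial division,
  −4a^2 − 4a + 48 = (2a − 12)(−2a − 14) + (−120)
  −2a − 14 = ((1/60)a + 7/60)(−120) + (0)
The last nonzero remainder is the constant −120, so the polynomials are coprime and gcd = 1.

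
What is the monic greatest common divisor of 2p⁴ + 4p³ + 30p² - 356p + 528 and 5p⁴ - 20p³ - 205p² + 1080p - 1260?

Repeated division with remainder:
  2p⁴ + 4p³ + 30p² - 356p + 528 = (2/5)(5p⁴ - 20p³ - 205p² + 1080p - 1260) + (12p³ + 112p² - 788p + 1032)
  5p⁴ - 20p³ - 205p² + 1080p - 1260 = ((5/12)p - 50/9)(12p³ + 112p² - 788p + 1032) + ((6710/9)p² - (33550/9)p + 13420/3)
  12p³ + 112p² - 788p + 1032 = ((54/3355)p + 774/3355)((6710/9)p² - (33550/9)p + 13420/3) + (0)
Last nonzero remainder: (6710/9)p² - (33550/9)p + 13420/3. Dividing through by 6710/9 gives the monic gcd p² - 5p + 6.

p² - 5p + 6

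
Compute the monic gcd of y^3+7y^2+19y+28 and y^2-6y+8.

Apply the Euclidean algorithm:
  y^3+7y^2+19y+28 = (y+13)(y^2-6y+8) + (89y-76)
  y^2-6y+8 = ((1/89)y-458/7921)(89y-76) + (28560/7921)
  89y-76 = ((704969/28560)y-150499/7140)(28560/7921) + (0)
The last nonzero remainder is the constant 28560/7921, so the polynomials are coprime and gcd = 1.

1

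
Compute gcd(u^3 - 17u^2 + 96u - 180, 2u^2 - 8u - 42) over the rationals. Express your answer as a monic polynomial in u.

1

Euclidean algorithm in ℚ[u]:
  u^3 - 17u^2 + 96u - 180 = ((1/2)u - 13/2)(2u^2 - 8u - 42) + (65u - 453)
  2u^2 - 8u - 42 = ((2/65)u + 386/4225)(65u - 453) + (-2592/4225)
  65u - 453 = (-(274625/2592)u + 637975/864)(-2592/4225) + (0)
The last nonzero remainder is the constant -2592/4225, so the polynomials are coprime and gcd = 1.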